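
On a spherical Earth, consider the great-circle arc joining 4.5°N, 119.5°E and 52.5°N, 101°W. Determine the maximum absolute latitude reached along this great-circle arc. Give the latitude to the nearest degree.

The great circle lies in the plane with unit normal n̂ = (p₁ × p₂)/|p₁ × p₂|.
Here n̂_z ≈ +0.430; the vertex latitude is φ_max = arccos|n̂_z| ≈ 64.5°.
Check via Clairaut: cos φ_max = |cos φ₁| · sin C = cos(4.5°)·sin(25.5°) ≈ 0.430, again giving ≈ 64.5°.

≈ 65°N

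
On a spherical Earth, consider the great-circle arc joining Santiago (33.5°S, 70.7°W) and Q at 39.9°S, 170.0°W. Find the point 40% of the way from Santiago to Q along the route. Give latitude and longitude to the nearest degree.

Write both endpoints as unit vectors p₁, p₂ with components (cos φ cos λ, cos φ sin λ, sin φ).
The central angle between the endpoints is δ = arccos(p₁·p₂) ≈ 1.317 rad (75.5°).
Interpolate at f = 0.40 with slerp weights a = sin((1−f)δ)/sin δ ≈ 0.734, b = sin(fδ)/sin δ ≈ 0.520.
p = a·p₁ + b·p₂ ≈ (-0.190, -0.647, -0.738); φ = arcsin(p_z) ≈ -47.60°, λ = atan2(p_y, p_x) ≈ -106.38°.

≈ 48°S, 106°W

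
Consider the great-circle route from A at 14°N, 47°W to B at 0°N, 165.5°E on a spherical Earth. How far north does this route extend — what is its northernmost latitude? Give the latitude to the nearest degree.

≈ 25°N

The great circle lies in the plane with unit normal n̂ = (p₁ × p₂)/|p₁ × p₂|.
Here n̂_z ≈ -0.907; the vertex latitude is φ_max = arccos|n̂_z| ≈ 24.9°.
Check via Clairaut: cos φ_max = |cos φ₁| · sin C = cos(14.0°)·sin(69.2°) ≈ 0.907, again giving ≈ 24.9°.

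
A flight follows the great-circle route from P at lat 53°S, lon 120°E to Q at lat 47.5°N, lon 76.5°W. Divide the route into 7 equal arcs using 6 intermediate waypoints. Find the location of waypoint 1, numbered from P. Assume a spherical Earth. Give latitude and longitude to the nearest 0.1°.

≈ lat 54.8°S, lon 161.3°E

Convert each endpoint to a unit vector on the sphere (x = cos φ cos λ, y = cos φ sin λ, z = sin φ).
The central angle between the endpoints is δ = arccos(p₁·p₂) ≈ 2.935 rad (168.1°).
Interpolate at f = 1/7 with slerp weights a = sin((1−f)δ)/sin δ ≈ 2.852, b = sin(fδ)/sin δ ≈ 1.981.
p = a·p₁ + b·p₂ ≈ (-0.546, 0.185, -0.817); φ = arcsin(p_z) ≈ -54.81°, λ = atan2(p_y, p_x) ≈ 161.26°.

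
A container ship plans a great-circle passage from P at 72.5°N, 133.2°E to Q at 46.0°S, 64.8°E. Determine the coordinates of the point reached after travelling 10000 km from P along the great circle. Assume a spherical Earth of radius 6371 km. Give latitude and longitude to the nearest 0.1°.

Convert each endpoint to a unit vector on the sphere (x = cos φ cos λ, y = cos φ sin λ, z = sin φ).
The central angle between the endpoints is δ = arccos(p₁·p₂) ≈ 2.226 rad (127.5°). The total great-circle distance is δ·R ≈ 2.226 × 6371 ≈ 14180 km, so the target fraction is f = 10000/14180 ≈ 0.705.
Interpolate at f ≈ 0.705 with slerp weights a = sin((1−f)δ)/sin δ ≈ 0.769, b = sin(fδ)/sin δ ≈ 1.261.
p = a·p₁ + b·p₂ ≈ (0.215, 0.961, -0.173); φ = arcsin(p_z) ≈ -9.98°, λ = atan2(p_y, p_x) ≈ 77.41°.

≈ 10.0°S, 77.4°E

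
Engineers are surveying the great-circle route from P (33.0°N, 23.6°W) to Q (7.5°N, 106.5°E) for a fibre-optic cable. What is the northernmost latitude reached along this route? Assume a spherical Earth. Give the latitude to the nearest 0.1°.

≈ 44.1°N

The great circle lies in the plane with unit normal n̂ = (p₁ × p₂)/|p₁ × p₂|.
Here n̂_z ≈ +0.718; the vertex latitude is φ_max = arccos|n̂_z| ≈ 44.1°.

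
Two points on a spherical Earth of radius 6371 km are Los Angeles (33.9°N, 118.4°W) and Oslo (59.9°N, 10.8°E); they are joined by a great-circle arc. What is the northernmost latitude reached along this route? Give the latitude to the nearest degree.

The great circle lies in the plane with unit normal n̂ = (p₁ × p₂)/|p₁ × p₂|.
Here n̂_z ≈ +0.331; the vertex latitude is φ_max = arccos|n̂_z| ≈ 70.7°.
Check via Clairaut: cos φ_max = |cos φ₁| · sin C = cos(33.9°)·sin(23.5°) ≈ 0.331, again giving ≈ 70.7°.

≈ 71°N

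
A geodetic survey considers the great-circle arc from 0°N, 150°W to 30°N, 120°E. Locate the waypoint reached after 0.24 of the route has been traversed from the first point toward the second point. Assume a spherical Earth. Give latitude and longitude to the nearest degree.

From cos δ = sin φ₁ sin φ₂ + cos φ₁ cos φ₂ cos Δλ, the central angle is δ ≈ 1.571 rad (90.0°).
Interpolate at f = 0.24 with slerp weights a = sin((1−f)δ)/sin δ ≈ 0.930, b = sin(fδ)/sin δ ≈ 0.368.
p = a·p₁ + b·p₂ ≈ (-0.965, -0.189, 0.184); φ = arcsin(p_z) ≈ 10.61°, λ = atan2(p_y, p_x) ≈ -168.93°.

≈ 11°N, 169°W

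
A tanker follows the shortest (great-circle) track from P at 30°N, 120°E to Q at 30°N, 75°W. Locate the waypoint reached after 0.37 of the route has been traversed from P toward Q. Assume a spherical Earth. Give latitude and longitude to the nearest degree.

≈ 70°N, 151°E

Convert each endpoint to a unit vector on the sphere (x = cos φ cos λ, y = cos φ sin λ, z = sin φ).
The central angle between the endpoints is δ = arccos(p₁·p₂) ≈ 2.065 rad (118.3°).
Interpolate at f = 0.37 with slerp weights a = sin((1−f)δ)/sin δ ≈ 1.095, b = sin(fδ)/sin δ ≈ 0.786.
p = a·p₁ + b·p₂ ≈ (-0.298, 0.164, 0.940); φ = arcsin(p_z) ≈ 70.13°, λ = atan2(p_y, p_x) ≈ 151.21°.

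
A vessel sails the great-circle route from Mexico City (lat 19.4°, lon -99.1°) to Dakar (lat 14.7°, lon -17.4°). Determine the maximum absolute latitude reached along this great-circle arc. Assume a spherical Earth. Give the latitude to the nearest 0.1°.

≈ 22.4°

The great circle lies in the plane with unit normal n̂ = (p₁ × p₂)/|p₁ × p₂|.
Here n̂_z ≈ +0.925; the vertex latitude is φ_max = arccos|n̂_z| ≈ 22.4°.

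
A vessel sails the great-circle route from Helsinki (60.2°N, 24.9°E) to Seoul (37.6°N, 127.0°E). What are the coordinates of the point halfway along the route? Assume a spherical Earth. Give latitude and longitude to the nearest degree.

Convert each endpoint to a unit vector on the sphere (x = cos φ cos λ, y = cos φ sin λ, z = sin φ).
The central angle between the endpoints is δ = arccos(p₁·p₂) ≈ 1.107 rad (63.5°).
Interpolate at f = 1/2 with slerp weights a = sin((1−f)δ)/sin δ ≈ 0.588, b = sin(fδ)/sin δ ≈ 0.588.
p = a·p₁ + b·p₂ ≈ (-0.015, 0.495, 0.869); φ = arcsin(p_z) ≈ 60.32°, λ = atan2(p_y, p_x) ≈ 91.77°.

≈ 60°N, 92°E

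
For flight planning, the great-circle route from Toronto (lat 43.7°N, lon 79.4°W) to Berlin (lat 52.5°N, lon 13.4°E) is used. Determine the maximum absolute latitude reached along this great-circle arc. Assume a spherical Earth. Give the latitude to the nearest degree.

≈ 59°N

The great circle lies in the plane with unit normal n̂ = (p₁ × p₂)/|p₁ × p₂|.
Here n̂_z ≈ +0.517; the vertex latitude is φ_max = arccos|n̂_z| ≈ 58.9°.
Check via Clairaut: cos φ_max = |cos φ₁| · sin C = cos(43.7°)·sin(45.7°) ≈ 0.517, again giving ≈ 58.9°.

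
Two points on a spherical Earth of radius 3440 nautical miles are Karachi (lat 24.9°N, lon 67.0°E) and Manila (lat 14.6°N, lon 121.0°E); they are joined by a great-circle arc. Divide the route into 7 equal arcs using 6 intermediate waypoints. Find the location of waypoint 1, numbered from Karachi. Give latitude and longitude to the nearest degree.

Convert each endpoint to a unit vector on the sphere (x = cos φ cos λ, y = cos φ sin λ, z = sin φ).
The central angle between the endpoints is δ = arccos(p₁·p₂) ≈ 0.899 rad (51.5°).
Interpolate at f = 1/7 with slerp weights a = sin((1−f)δ)/sin δ ≈ 0.890, b = sin(fδ)/sin δ ≈ 0.164.
p = a·p₁ + b·p₂ ≈ (0.234, 0.879, 0.416); φ = arcsin(p_z) ≈ 24.58°, λ = atan2(p_y, p_x) ≈ 75.10°.

≈ lat 25°N, lon 75°E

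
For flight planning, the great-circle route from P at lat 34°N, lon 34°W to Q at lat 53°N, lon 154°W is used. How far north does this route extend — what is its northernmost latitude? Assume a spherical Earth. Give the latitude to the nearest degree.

The great circle lies in the plane with unit normal n̂ = (p₁ × p₂)/|p₁ × p₂|.
Here n̂_z ≈ -0.441; the vertex latitude is φ_max = arccos|n̂_z| ≈ 63.8°.
Check via Clairaut: cos φ_max = |cos φ₁| · sin C = cos(34.0°)·sin(32.1°) ≈ 0.441, again giving ≈ 63.8°.

≈ 64°N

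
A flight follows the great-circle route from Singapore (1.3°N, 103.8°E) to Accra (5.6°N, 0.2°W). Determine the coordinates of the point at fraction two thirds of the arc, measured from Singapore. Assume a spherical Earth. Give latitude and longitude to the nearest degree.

Write both endpoints as unit vectors p₁, p₂ with components (cos φ cos λ, cos φ sin λ, sin φ).
The central angle between the endpoints is δ = arccos(p₁·p₂) ≈ 1.812 rad (103.8°).
Interpolate at f = 2/3 with slerp weights a = sin((1−f)δ)/sin δ ≈ 0.585, b = sin(fδ)/sin δ ≈ 0.963.
p = a·p₁ + b·p₂ ≈ (0.819, 0.564, 0.107); φ = arcsin(p_z) ≈ 6.15°, λ = atan2(p_y, p_x) ≈ 34.58°.

≈ (6°N, 35°E)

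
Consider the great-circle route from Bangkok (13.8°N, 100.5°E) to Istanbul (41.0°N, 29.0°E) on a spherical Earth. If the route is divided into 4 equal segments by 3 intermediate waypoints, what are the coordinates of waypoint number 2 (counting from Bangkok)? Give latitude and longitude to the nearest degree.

From cos δ = sin φ₁ sin φ₂ + cos φ₁ cos φ₂ cos Δλ, the central angle is δ ≈ 1.171 rad (67.1°).
Interpolate at f = 2/4 with slerp weights a = sin((1−f)δ)/sin δ ≈ 0.600, b = sin(fδ)/sin δ ≈ 0.600.
p = a·p₁ + b·p₂ ≈ (0.290, 0.792, 0.537); φ = arcsin(p_z) ≈ 32.46°, λ = atan2(p_y, p_x) ≈ 69.91°.

≈ (32°N, 70°E)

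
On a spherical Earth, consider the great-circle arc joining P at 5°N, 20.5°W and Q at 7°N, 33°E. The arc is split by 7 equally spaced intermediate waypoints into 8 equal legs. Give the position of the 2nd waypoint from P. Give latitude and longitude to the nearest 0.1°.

≈ 6.0°N, 7.2°W

Convert each endpoint to a unit vector on the sphere (x = cos φ cos λ, y = cos φ sin λ, z = sin φ).
The central angle between the endpoints is δ = arccos(p₁·p₂) ≈ 0.929 rad (53.2°).
Interpolate at f = 2/8 with slerp weights a = sin((1−f)δ)/sin δ ≈ 0.801, b = sin(fδ)/sin δ ≈ 0.287.
p = a·p₁ + b·p₂ ≈ (0.987, -0.124, 0.105); φ = arcsin(p_z) ≈ 6.02°, λ = atan2(p_y, p_x) ≈ -7.17°.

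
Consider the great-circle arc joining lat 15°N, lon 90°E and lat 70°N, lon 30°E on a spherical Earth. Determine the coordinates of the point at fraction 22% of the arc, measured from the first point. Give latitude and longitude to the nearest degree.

From cos δ = sin φ₁ sin φ₂ + cos φ₁ cos φ₂ cos Δλ, the central angle is δ ≈ 1.150 rad (65.9°).
Interpolate at f = 0.22 with slerp weights a = sin((1−f)δ)/sin δ ≈ 0.856, b = sin(fδ)/sin δ ≈ 0.274.
p = a·p₁ + b·p₂ ≈ (0.081, 0.874, 0.479); φ = arcsin(p_z) ≈ 28.64°, λ = atan2(p_y, p_x) ≈ 84.69°.

≈ lat 29°N, lon 85°E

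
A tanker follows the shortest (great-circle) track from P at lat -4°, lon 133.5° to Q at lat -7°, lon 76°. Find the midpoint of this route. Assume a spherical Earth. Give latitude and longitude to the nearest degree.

Write both endpoints as unit vectors p₁, p₂ with components (cos φ cos λ, cos φ sin λ, sin φ).
The central angle between the endpoints is δ = arccos(p₁·p₂) ≈ 1.000 rad (57.3°).
Interpolate at f = 1/2 with slerp weights a = sin((1−f)δ)/sin δ ≈ 0.570, b = sin(fδ)/sin δ ≈ 0.570.
p = a·p₁ + b·p₂ ≈ (-0.254, 0.961, -0.109); φ = arcsin(p_z) ≈ -6.27°, λ = atan2(p_y, p_x) ≈ 104.83°.

≈ lat -6°, lon 105°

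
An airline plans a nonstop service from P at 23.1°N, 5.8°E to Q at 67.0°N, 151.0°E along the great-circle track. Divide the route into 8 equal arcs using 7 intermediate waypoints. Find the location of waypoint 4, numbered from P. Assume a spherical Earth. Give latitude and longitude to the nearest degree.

≈ 64°N, 26°E

Write both endpoints as unit vectors p₁, p₂ with components (cos φ cos λ, cos φ sin λ, sin φ).
The central angle between the endpoints is δ = arccos(p₁·p₂) ≈ 1.505 rad (86.2°).
Interpolate at f = 4/8 with slerp weights a = sin((1−f)δ)/sin δ ≈ 0.685, b = sin(fδ)/sin δ ≈ 0.685.
p = a·p₁ + b·p₂ ≈ (0.393, 0.193, 0.899); φ = arcsin(p_z) ≈ 64.04°, λ = atan2(p_y, p_x) ≈ 26.22°.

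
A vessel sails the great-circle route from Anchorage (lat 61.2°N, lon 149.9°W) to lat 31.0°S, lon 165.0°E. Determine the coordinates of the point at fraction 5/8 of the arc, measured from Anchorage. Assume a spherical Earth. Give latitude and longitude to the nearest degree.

≈ lat 4°N, lon 177°E

The haversine formula gives a central angle δ ≈ 1.731 rad (99.2°) between the endpoints.
Interpolate at f = 5/8 with slerp weights a = sin((1−f)δ)/sin δ ≈ 0.612, b = sin(fδ)/sin δ ≈ 0.894.
p = a·p₁ + b·p₂ ≈ (-0.996, 0.050, 0.076); φ = arcsin(p_z) ≈ 4.36°, λ = atan2(p_y, p_x) ≈ 177.10°.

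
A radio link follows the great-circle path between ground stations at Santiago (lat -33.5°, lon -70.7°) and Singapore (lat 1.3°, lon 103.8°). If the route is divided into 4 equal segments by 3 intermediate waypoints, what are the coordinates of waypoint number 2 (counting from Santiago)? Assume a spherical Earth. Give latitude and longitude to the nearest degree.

From cos δ = sin φ₁ sin φ₂ + cos φ₁ cos φ₂ cos Δλ, the central angle is δ ≈ 2.572 rad (147.4°).
Interpolate at f = 2/4 with slerp weights a = sin((1−f)δ)/sin δ ≈ 1.781, b = sin(fδ)/sin δ ≈ 1.781.
p = a·p₁ + b·p₂ ≈ (0.066, 0.327, -0.943); φ = arcsin(p_z) ≈ -70.48°, λ = atan2(p_y, p_x) ≈ 78.58°.

≈ lat -70°, lon 79°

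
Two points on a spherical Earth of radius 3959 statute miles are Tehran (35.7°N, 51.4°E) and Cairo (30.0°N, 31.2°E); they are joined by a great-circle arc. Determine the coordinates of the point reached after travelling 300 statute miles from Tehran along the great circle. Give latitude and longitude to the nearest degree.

Convert each endpoint to a unit vector on the sphere (x = cos φ cos λ, y = cos φ sin λ, z = sin φ).
The central angle between the endpoints is δ = arccos(p₁·p₂) ≈ 0.312 rad (17.9°). The total great-circle distance is δ·R ≈ 0.312 × 3959 ≈ 1234 mi, so the target fraction is f = 300/1234 ≈ 0.243.
Interpolate at f ≈ 0.243 with slerp weights a = sin((1−f)δ)/sin δ ≈ 0.762, b = sin(fδ)/sin δ ≈ 0.247.
p = a·p₁ + b·p₂ ≈ (0.569, 0.594, 0.568); φ = arcsin(p_z) ≈ 34.62°, λ = atan2(p_y, p_x) ≈ 46.25°.

≈ 35°N, 46°E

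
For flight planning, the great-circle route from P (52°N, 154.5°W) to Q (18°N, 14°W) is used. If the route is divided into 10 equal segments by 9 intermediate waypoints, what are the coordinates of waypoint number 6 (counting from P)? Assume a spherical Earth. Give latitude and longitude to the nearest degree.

From cos δ = sin φ₁ sin φ₂ + cos φ₁ cos φ₂ cos Δλ, the central angle is δ ≈ 1.781 rad (102.0°).
Interpolate at f = 6/10 with slerp weights a = sin((1−f)δ)/sin δ ≈ 0.668, b = sin(fδ)/sin δ ≈ 0.896.
p = a·p₁ + b·p₂ ≈ (0.456, -0.383, 0.803); φ = arcsin(p_z) ≈ 53.46°, λ = atan2(p_y, p_x) ≈ -40.07°.

≈ (53°N, 40°W)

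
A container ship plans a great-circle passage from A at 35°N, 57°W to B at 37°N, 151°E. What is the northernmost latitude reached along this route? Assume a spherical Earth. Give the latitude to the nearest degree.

≈ 72°N

The great circle lies in the plane with unit normal n̂ = (p₁ × p₂)/|p₁ × p₂|.
Here n̂_z ≈ -0.316; the vertex latitude is φ_max = arccos|n̂_z| ≈ 71.6°.
Check via Clairaut: cos φ_max = |cos φ₁| · sin C = cos(35.0°)·sin(22.7°) ≈ 0.316, again giving ≈ 71.6°.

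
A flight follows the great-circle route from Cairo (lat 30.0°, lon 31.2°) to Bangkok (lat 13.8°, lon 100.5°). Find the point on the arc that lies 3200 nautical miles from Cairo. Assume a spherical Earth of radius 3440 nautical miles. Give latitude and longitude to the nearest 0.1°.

Write both endpoints as unit vectors p₁, p₂ with components (cos φ cos λ, cos φ sin λ, sin φ).
The central angle between the endpoints is δ = arccos(p₁·p₂) ≈ 1.141 rad (65.4°). The total great-circle distance is δ·R ≈ 1.141 × 3440 ≈ 3926 nmi, so the target fraction is f = 3200/3926 ≈ 0.815.
Interpolate at f ≈ 0.815 with slerp weights a = sin((1−f)δ)/sin δ ≈ 0.230, b = sin(fδ)/sin δ ≈ 0.882.
p = a·p₁ + b·p₂ ≈ (0.015, 0.945, 0.326); φ = arcsin(p_z) ≈ 19.00°, λ = atan2(p_y, p_x) ≈ 89.12°.

≈ lat 19.0°, lon 89.1°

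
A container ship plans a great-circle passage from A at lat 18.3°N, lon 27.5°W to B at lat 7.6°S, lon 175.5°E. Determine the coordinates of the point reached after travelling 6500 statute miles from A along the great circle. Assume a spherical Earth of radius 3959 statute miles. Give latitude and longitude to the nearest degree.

Convert each endpoint to a unit vector on the sphere (x = cos φ cos λ, y = cos φ sin λ, z = sin φ).
The central angle between the endpoints is δ = arccos(p₁·p₂) ≈ 2.709 rad (155.2°). The total great-circle distance is δ·R ≈ 2.709 × 3959 ≈ 10724 mi, so the target fraction is f = 6500/10724 ≈ 0.606.
Interpolate at f ≈ 0.606 with slerp weights a = sin((1−f)δ)/sin δ ≈ 2.088, b = sin(fδ)/sin δ ≈ 2.378.
p = a·p₁ + b·p₂ ≈ (-0.592, -0.730, 0.341); φ = arcsin(p_z) ≈ 19.94°, λ = atan2(p_y, p_x) ≈ -129.01°.

≈ lat 20°N, lon 129°W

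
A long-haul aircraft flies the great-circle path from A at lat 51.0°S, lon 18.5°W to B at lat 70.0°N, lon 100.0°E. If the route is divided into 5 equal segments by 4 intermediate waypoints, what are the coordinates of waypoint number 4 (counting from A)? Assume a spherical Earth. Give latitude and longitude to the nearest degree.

≈ lat 56°N, lon 40°E

Write both endpoints as unit vectors p₁, p₂ with components (cos φ cos λ, cos φ sin λ, sin φ).
The central angle between the endpoints is δ = arccos(p₁·p₂) ≈ 2.555 rad (146.4°).
Interpolate at f = 4/5 with slerp weights a = sin((1−f)δ)/sin δ ≈ 0.884, b = sin(fδ)/sin δ ≈ 1.609.
p = a·p₁ + b·p₂ ≈ (0.432, 0.365, 0.825); φ = arcsin(p_z) ≈ 55.55°, λ = atan2(p_y, p_x) ≈ 40.22°.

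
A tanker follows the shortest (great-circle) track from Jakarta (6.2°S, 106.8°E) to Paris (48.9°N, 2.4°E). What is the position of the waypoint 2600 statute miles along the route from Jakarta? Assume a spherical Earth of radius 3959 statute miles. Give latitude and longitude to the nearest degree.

Convert each endpoint to a unit vector on the sphere (x = cos φ cos λ, y = cos φ sin λ, z = sin φ).
The central angle between the endpoints is δ = arccos(p₁·p₂) ≈ 1.817 rad (104.1°). The total great-circle distance is δ·R ≈ 1.817 × 3959 ≈ 7194 mi, so the target fraction is f = 2600/7194 ≈ 0.361.
Interpolate at f ≈ 0.361 with slerp weights a = sin((1−f)δ)/sin δ ≈ 0.946, b = sin(fδ)/sin δ ≈ 0.630.
p = a·p₁ + b·p₂ ≈ (0.142, 0.917, 0.372); φ = arcsin(p_z) ≈ 21.86°, λ = atan2(p_y, p_x) ≈ 81.21°.

≈ 22°N, 81°E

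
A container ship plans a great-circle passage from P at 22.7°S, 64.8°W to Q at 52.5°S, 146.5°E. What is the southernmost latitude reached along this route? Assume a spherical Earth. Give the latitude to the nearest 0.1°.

≈ 72.8°S

The great circle lies in the plane with unit normal n̂ = (p₁ × p₂)/|p₁ × p₂|.
Here n̂_z ≈ -0.296; the vertex latitude is φ_max = arccos|n̂_z| ≈ 72.8°.
Check via Clairaut: cos φ_max = |cos φ₁| · sin C = cos(22.7°)·sin(161.3°) ≈ 0.296, again giving ≈ 72.8°.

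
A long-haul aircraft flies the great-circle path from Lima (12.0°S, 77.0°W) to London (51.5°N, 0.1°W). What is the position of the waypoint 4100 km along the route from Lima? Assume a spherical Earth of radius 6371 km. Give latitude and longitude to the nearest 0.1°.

Write both endpoints as unit vectors p₁, p₂ with components (cos φ cos λ, cos φ sin λ, sin φ).
The central angle between the endpoints is δ = arccos(p₁·p₂) ≈ 1.596 rad (91.4°). The total great-circle distance is δ·R ≈ 1.596 × 6371 ≈ 10165 km, so the target fraction is f = 4100/10165 ≈ 0.403.
Interpolate at f ≈ 0.403 with slerp weights a = sin((1−f)δ)/sin δ ≈ 0.815, b = sin(fδ)/sin δ ≈ 0.600.
p = a·p₁ + b·p₂ ≈ (0.553, -0.777, 0.300); φ = arcsin(p_z) ≈ 17.48°, λ = atan2(p_y, p_x) ≈ -54.57°.

≈ 17.5°N, 54.6°W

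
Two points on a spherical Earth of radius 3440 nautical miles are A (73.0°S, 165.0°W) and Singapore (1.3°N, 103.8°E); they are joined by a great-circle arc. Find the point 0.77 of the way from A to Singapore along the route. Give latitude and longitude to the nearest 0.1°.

From cos δ = sin φ₁ sin φ₂ + cos φ₁ cos φ₂ cos Δλ, the central angle is δ ≈ 1.599 rad (91.6°).
Interpolate at f = 0.77 with slerp weights a = sin((1−f)δ)/sin δ ≈ 0.360, b = sin(fδ)/sin δ ≈ 0.943.
p = a·p₁ + b·p₂ ≈ (-0.326, 0.888, -0.322); φ = arcsin(p_z) ≈ -18.81°, λ = atan2(p_y, p_x) ≈ 110.18°.

≈ (18.8°S, 110.2°E)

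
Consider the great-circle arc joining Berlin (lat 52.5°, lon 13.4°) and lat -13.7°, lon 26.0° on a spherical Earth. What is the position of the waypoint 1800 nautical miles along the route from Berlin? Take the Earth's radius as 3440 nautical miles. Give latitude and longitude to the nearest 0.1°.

≈ lat 23.0°, lon 20.6°

Write both endpoints as unit vectors p₁, p₂ with components (cos φ cos λ, cos φ sin λ, sin φ).
The central angle between the endpoints is δ = arccos(p₁·p₂) ≈ 1.171 rad (67.1°). The total great-circle distance is δ·R ≈ 1.171 × 3440 ≈ 4028 nmi, so the target fraction is f = 1800/4028 ≈ 0.447.
Interpolate at f ≈ 0.447 with slerp weights a = sin((1−f)δ)/sin δ ≈ 0.655, b = sin(fδ)/sin δ ≈ 0.543.
p = a·p₁ + b·p₂ ≈ (0.862, 0.323, 0.391); φ = arcsin(p_z) ≈ 23.03°, λ = atan2(p_y, p_x) ≈ 20.58°.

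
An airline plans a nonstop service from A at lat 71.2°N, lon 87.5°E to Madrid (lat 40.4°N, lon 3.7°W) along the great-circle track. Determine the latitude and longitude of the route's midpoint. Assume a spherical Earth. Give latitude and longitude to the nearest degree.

≈ lat 63°N, lon 19°E

From cos δ = sin φ₁ sin φ₂ + cos φ₁ cos φ₂ cos Δλ, the central angle is δ ≈ 0.917 rad (52.5°).
Interpolate at f = 1/2 with slerp weights a = sin((1−f)δ)/sin δ ≈ 0.558, b = sin(fδ)/sin δ ≈ 0.558.
p = a·p₁ + b·p₂ ≈ (0.432, 0.152, 0.889); φ = arcsin(p_z) ≈ 62.77°, λ = atan2(p_y, p_x) ≈ 19.42°.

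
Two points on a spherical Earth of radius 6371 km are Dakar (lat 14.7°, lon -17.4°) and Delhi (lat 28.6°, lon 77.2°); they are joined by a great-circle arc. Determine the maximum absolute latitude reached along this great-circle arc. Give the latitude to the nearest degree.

The great circle lies in the plane with unit normal n̂ = (p₁ × p₂)/|p₁ × p₂|.
Here n̂_z ≈ +0.848; the vertex latitude is φ_max = arccos|n̂_z| ≈ 32.0°.
Check via Clairaut: cos φ_max = |cos φ₁| · sin C = cos(14.7°)·sin(61.2°) ≈ 0.848, again giving ≈ 32.0°.

≈ 32°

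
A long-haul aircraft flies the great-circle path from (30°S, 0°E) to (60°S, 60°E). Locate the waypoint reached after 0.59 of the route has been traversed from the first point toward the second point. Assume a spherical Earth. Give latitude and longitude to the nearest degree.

≈ (52°S, 27°E)

Write both endpoints as unit vectors p₁, p₂ with components (cos φ cos λ, cos φ sin λ, sin φ).
The central angle between the endpoints is δ = arccos(p₁·p₂) ≈ 0.864 rad (49.5°).
Interpolate at f = 0.59 with slerp weights a = sin((1−f)δ)/sin δ ≈ 0.456, b = sin(fδ)/sin δ ≈ 0.642.
p = a·p₁ + b·p₂ ≈ (0.555, 0.278, -0.784); φ = arcsin(p_z) ≈ -51.61°, λ = atan2(p_y, p_x) ≈ 26.58°.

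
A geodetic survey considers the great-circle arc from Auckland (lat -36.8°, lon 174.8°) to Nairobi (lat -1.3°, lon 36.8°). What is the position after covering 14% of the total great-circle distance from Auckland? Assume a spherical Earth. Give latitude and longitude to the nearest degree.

≈ lat -45°, lon 154°

The haversine formula gives a central angle δ ≈ 2.191 rad (125.5°) between the endpoints.
Interpolate at f = 0.14 with slerp weights a = sin((1−f)δ)/sin δ ≈ 1.169, b = sin(fδ)/sin δ ≈ 0.371.
p = a·p₁ + b·p₂ ≈ (-0.635, 0.307, -0.709); φ = arcsin(p_z) ≈ -45.13°, λ = atan2(p_y, p_x) ≈ 154.20°.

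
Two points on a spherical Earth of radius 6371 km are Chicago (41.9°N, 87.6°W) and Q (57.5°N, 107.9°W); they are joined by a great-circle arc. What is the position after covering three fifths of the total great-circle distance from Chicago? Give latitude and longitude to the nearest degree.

From cos δ = sin φ₁ sin φ₂ + cos φ₁ cos φ₂ cos Δλ, the central angle is δ ≈ 0.353 rad (20.2°).
Interpolate at f = 3/5 with slerp weights a = sin((1−f)δ)/sin δ ≈ 0.407, b = sin(fδ)/sin δ ≈ 0.608.
p = a·p₁ + b·p₂ ≈ (-0.088, -0.614, 0.785); φ = arcsin(p_z) ≈ 51.69°, λ = atan2(p_y, p_x) ≈ -98.14°.

≈ (52°N, 98°W)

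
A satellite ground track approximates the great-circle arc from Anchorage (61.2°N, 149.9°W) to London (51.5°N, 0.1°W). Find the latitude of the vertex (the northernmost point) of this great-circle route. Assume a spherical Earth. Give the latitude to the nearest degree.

≈ 80°N

The great circle lies in the plane with unit normal n̂ = (p₁ × p₂)/|p₁ × p₂|.
Here n̂_z ≈ +0.167; the vertex latitude is φ_max = arccos|n̂_z| ≈ 80.4°.
Check via Clairaut: cos φ_max = |cos φ₁| · sin C = cos(61.2°)·sin(20.3°) ≈ 0.167, again giving ≈ 80.4°.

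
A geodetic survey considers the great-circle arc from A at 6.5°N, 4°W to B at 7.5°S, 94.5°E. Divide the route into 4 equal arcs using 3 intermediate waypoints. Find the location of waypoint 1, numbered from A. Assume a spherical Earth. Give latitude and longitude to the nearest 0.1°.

Convert each endpoint to a unit vector on the sphere (x = cos φ cos λ, y = cos φ sin λ, z = sin φ).
The central angle between the endpoints is δ = arccos(p₁·p₂) ≈ 1.732 rad (99.2°).
Interpolate at f = 1/4 with slerp weights a = sin((1−f)δ)/sin δ ≈ 0.976, b = sin(fδ)/sin δ ≈ 0.425.
p = a·p₁ + b·p₂ ≈ (0.934, 0.352, 0.055); φ = arcsin(p_z) ≈ 3.15°, λ = atan2(p_y, p_x) ≈ 20.67°.

≈ 3.2°N, 20.7°E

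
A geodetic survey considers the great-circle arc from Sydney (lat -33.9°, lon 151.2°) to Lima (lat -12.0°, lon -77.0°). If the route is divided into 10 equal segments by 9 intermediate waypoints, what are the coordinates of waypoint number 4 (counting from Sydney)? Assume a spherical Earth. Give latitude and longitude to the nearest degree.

≈ lat -48°, lon -149°

Write both endpoints as unit vectors p₁, p₂ with components (cos φ cos λ, cos φ sin λ, sin φ).
The central angle between the endpoints is δ = arccos(p₁·p₂) ≈ 2.010 rad (115.2°).
Interpolate at f = 4/10 with slerp weights a = sin((1−f)δ)/sin δ ≈ 1.032, b = sin(fδ)/sin δ ≈ 0.796.
p = a·p₁ + b·p₂ ≈ (-0.576, -0.346, -0.741); φ = arcsin(p_z) ≈ -47.82°, λ = atan2(p_y, p_x) ≈ -149.02°.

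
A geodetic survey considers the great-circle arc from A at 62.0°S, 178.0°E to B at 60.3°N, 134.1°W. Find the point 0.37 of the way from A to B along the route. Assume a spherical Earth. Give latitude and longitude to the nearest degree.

The haversine formula gives a central angle δ ≈ 2.228 rad (127.7°) between the endpoints.
Interpolate at f = 0.37 with slerp weights a = sin((1−f)δ)/sin δ ≈ 1.246, b = sin(fδ)/sin δ ≈ 0.927.
p = a·p₁ + b·p₂ ≈ (-0.904, -0.310, -0.294); φ = arcsin(p_z) ≈ -17.11°, λ = atan2(p_y, p_x) ≈ -161.10°.

≈ 17°S, 161°W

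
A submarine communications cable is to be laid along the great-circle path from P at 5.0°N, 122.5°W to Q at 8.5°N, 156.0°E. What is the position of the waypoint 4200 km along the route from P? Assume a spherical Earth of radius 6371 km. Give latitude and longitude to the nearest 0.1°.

≈ 8.7°N, 160.4°W

Convert each endpoint to a unit vector on the sphere (x = cos φ cos λ, y = cos φ sin λ, z = sin φ).
The central angle between the endpoints is δ = arccos(p₁·p₂) ≈ 1.412 rad (80.9°). The total great-circle distance is δ·R ≈ 1.412 × 6371 ≈ 8993 km, so the target fraction is f = 4200/8993 ≈ 0.467.
Interpolate at f ≈ 0.467 with slerp weights a = sin((1−f)δ)/sin δ ≈ 0.692, b = sin(fδ)/sin δ ≈ 0.620.
p = a·p₁ + b·p₂ ≈ (-0.931, -0.332, 0.152); φ = arcsin(p_z) ≈ 8.74°, λ = atan2(p_y, p_x) ≈ -160.37°.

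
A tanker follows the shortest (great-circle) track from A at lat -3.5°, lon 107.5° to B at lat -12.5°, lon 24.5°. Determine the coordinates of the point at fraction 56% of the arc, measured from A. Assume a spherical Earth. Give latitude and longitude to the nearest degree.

The haversine formula gives a central angle δ ≈ 1.438 rad (82.4°) between the endpoints.
Interpolate at f = 0.56 with slerp weights a = sin((1−f)δ)/sin δ ≈ 0.597, b = sin(fδ)/sin δ ≈ 0.728.
p = a·p₁ + b·p₂ ≈ (0.467, 0.863, -0.194); φ = arcsin(p_z) ≈ -11.18°, λ = atan2(p_y, p_x) ≈ 61.56°.

≈ lat -11°, lon 62°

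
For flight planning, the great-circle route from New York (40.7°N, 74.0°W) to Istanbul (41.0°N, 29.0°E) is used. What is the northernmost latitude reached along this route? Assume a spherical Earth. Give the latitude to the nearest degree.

The great circle lies in the plane with unit normal n̂ = (p₁ × p₂)/|p₁ × p₂|.
Here n̂_z ≈ +0.584; the vertex latitude is φ_max = arccos|n̂_z| ≈ 54.2°.
Check via Clairaut: cos φ_max = |cos φ₁| · sin C = cos(40.7°)·sin(50.4°) ≈ 0.584, again giving ≈ 54.2°.

≈ 54°N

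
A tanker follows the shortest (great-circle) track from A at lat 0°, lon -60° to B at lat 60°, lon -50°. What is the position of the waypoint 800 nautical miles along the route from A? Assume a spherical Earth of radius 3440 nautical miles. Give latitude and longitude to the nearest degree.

Write both endpoints as unit vectors p₁, p₂ with components (cos φ cos λ, cos φ sin λ, sin φ).
The central angle between the endpoints is δ = arccos(p₁·p₂) ≈ 1.056 rad (60.5°). The total great-circle distance is δ·R ≈ 1.056 × 3440 ≈ 3632 nmi, so the target fraction is f = 800/3632 ≈ 0.220.
Interpolate at f ≈ 0.220 with slerp weights a = sin((1−f)δ)/sin δ ≈ 0.843, b = sin(fδ)/sin δ ≈ 0.265.
p = a·p₁ + b·p₂ ≈ (0.506, -0.831, 0.229); φ = arcsin(p_z) ≈ 13.26°, λ = atan2(p_y, p_x) ≈ -58.65°.

≈ lat 13°, lon -59°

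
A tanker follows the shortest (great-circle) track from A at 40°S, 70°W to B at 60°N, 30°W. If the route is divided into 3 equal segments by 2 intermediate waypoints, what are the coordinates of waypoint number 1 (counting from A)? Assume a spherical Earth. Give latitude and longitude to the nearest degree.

≈ 6°S, 59°W

The haversine formula gives a central angle δ ≈ 1.837 rad (105.3°) between the endpoints.
Interpolate at f = 1/3 with slerp weights a = sin((1−f)δ)/sin δ ≈ 0.975, b = sin(fδ)/sin δ ≈ 0.596.
p = a·p₁ + b·p₂ ≈ (0.513, -0.851, -0.111); φ = arcsin(p_z) ≈ -6.36°, λ = atan2(p_y, p_x) ≈ -58.89°.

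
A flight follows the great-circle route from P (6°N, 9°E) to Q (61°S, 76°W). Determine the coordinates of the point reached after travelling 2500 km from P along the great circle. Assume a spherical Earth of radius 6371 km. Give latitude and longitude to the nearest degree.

≈ (14°S, 2°W)

From cos δ = sin φ₁ sin φ₂ + cos φ₁ cos φ₂ cos Δλ, the central angle is δ ≈ 1.620 rad (92.8°). The total great-circle distance is δ·R ≈ 1.620 × 6371 ≈ 10322 km, so the target fraction is f = 2500/10322 ≈ 0.242.
Interpolate at f ≈ 0.242 with slerp weights a = sin((1−f)δ)/sin δ ≈ 0.943, b = sin(fδ)/sin δ ≈ 0.383.
p = a·p₁ + b·p₂ ≈ (0.971, -0.033, -0.236); φ = arcsin(p_z) ≈ -13.67°, λ = atan2(p_y, p_x) ≈ -1.97°.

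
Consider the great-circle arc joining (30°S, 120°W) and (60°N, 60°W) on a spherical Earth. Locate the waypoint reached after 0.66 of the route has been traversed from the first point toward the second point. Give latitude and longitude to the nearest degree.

Convert each endpoint to a unit vector on the sphere (x = cos φ cos λ, y = cos φ sin λ, z = sin φ).
The central angle between the endpoints is δ = arccos(p₁·p₂) ≈ 1.789 rad (102.5°).
Interpolate at f = 0.66 with slerp weights a = sin((1−f)δ)/sin δ ≈ 0.585, b = sin(fδ)/sin δ ≈ 0.947.
p = a·p₁ + b·p₂ ≈ (-0.017, -0.849, 0.528); φ = arcsin(p_z) ≈ 31.86°, λ = atan2(p_y, p_x) ≈ -91.12°.

≈ (32°N, 91°W)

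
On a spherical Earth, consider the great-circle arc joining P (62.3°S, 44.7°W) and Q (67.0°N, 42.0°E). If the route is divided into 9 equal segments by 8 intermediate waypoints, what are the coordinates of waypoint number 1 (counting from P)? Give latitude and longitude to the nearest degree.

Convert each endpoint to a unit vector on the sphere (x = cos φ cos λ, y = cos φ sin λ, z = sin φ).
The central angle between the endpoints is δ = arccos(p₁·p₂) ≈ 2.506 rad (143.6°).
Interpolate at f = 1/9 with slerp weights a = sin((1−f)δ)/sin δ ≈ 1.334, b = sin(fδ)/sin δ ≈ 0.463.
p = a·p₁ + b·p₂ ≈ (0.575, -0.315, -0.755); φ = arcsin(p_z) ≈ -49.02°, λ = atan2(p_y, p_x) ≈ -28.72°.

≈ (49°S, 29°W)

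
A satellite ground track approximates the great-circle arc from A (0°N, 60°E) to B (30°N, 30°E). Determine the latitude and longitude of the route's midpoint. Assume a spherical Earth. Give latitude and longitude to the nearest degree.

≈ (16°N, 46°E)

Write both endpoints as unit vectors p₁, p₂ with components (cos φ cos λ, cos φ sin λ, sin φ).
The central angle between the endpoints is δ = arccos(p₁·p₂) ≈ 0.723 rad (41.4°).
Interpolate at f = 1/2 with slerp weights a = sin((1−f)δ)/sin δ ≈ 0.535, b = sin(fδ)/sin δ ≈ 0.535.
p = a·p₁ + b·p₂ ≈ (0.668, 0.694, 0.267); φ = arcsin(p_z) ≈ 15.50°, λ = atan2(p_y, p_x) ≈ 46.10°.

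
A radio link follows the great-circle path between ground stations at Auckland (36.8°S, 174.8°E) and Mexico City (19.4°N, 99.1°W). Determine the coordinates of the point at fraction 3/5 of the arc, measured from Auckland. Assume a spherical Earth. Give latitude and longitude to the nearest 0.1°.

≈ 5.5°S, 130.1°W

Write both endpoints as unit vectors p₁, p₂ with components (cos φ cos λ, cos φ sin λ, sin φ).
The central angle between the endpoints is δ = arccos(p₁·p₂) ≈ 1.719 rad (98.5°).
Interpolate at f = 3/5 with slerp weights a = sin((1−f)δ)/sin δ ≈ 0.642, b = sin(fδ)/sin δ ≈ 0.868.
p = a·p₁ + b·p₂ ≈ (-0.641, -0.761, -0.096); φ = arcsin(p_z) ≈ -5.52°, λ = atan2(p_y, p_x) ≈ -130.10°.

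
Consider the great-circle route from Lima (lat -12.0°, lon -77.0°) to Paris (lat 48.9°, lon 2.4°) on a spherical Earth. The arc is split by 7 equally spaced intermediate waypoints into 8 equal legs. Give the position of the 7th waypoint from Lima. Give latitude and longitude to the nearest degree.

≈ lat 45°, lon -13°

Write both endpoints as unit vectors p₁, p₂ with components (cos φ cos λ, cos φ sin λ, sin φ).
The central angle between the endpoints is δ = arccos(p₁·p₂) ≈ 1.609 rad (92.2°).
Interpolate at f = 7/8 with slerp weights a = sin((1−f)δ)/sin δ ≈ 0.200, b = sin(fδ)/sin δ ≈ 0.988.
p = a·p₁ + b·p₂ ≈ (0.693, -0.163, 0.703); φ = arcsin(p_z) ≈ 44.63°, λ = atan2(p_y, p_x) ≈ -13.27°.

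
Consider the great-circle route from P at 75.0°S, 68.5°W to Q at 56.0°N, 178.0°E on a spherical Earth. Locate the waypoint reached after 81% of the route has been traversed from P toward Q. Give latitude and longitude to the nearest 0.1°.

≈ 29.6°N, 167.4°W

Write both endpoints as unit vectors p₁, p₂ with components (cos φ cos λ, cos φ sin λ, sin φ).
The central angle between the endpoints is δ = arccos(p₁·p₂) ≈ 2.603 rad (149.1°).
Interpolate at f = 0.81 with slerp weights a = sin((1−f)δ)/sin δ ≈ 0.926, b = sin(fδ)/sin δ ≈ 1.675.
p = a·p₁ + b·p₂ ≈ (-0.848, -0.190, 0.494); φ = arcsin(p_z) ≈ 29.63°, λ = atan2(p_y, p_x) ≈ -167.36°.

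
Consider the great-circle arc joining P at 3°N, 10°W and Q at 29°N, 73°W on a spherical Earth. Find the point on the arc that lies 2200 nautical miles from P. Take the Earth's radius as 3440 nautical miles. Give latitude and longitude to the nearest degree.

Write both endpoints as unit vectors p₁, p₂ with components (cos φ cos λ, cos φ sin λ, sin φ).
The central angle between the endpoints is δ = arccos(p₁·p₂) ≈ 1.135 rad (65.0°). The total great-circle distance is δ·R ≈ 1.135 × 3440 ≈ 3905 nmi, so the target fraction is f = 2200/3905 ≈ 0.563.
Interpolate at f ≈ 0.563 with slerp weights a = sin((1−f)δ)/sin δ ≈ 0.525, b = sin(fδ)/sin δ ≈ 0.658.
p = a·p₁ + b·p₂ ≈ (0.684, -0.642, 0.347); φ = arcsin(p_z) ≈ 20.28°, λ = atan2(p_y, p_x) ≈ -43.15°.

≈ 20°N, 43°W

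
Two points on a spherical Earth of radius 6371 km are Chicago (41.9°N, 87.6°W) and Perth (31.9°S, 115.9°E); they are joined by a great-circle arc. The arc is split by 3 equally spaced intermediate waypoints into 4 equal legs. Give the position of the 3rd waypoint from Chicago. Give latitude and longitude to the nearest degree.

≈ (6°S, 148°E)

Write both endpoints as unit vectors p₁, p₂ with components (cos φ cos λ, cos φ sin λ, sin φ).
The central angle between the endpoints is δ = arccos(p₁·p₂) ≈ 2.772 rad (158.8°).
Interpolate at f = 3/4 with slerp weights a = sin((1−f)δ)/sin δ ≈ 1.767, b = sin(fδ)/sin δ ≈ 2.417.
p = a·p₁ + b·p₂ ≈ (-0.841, 0.532, -0.097); φ = arcsin(p_z) ≈ -5.57°, λ = atan2(p_y, p_x) ≈ 147.71°.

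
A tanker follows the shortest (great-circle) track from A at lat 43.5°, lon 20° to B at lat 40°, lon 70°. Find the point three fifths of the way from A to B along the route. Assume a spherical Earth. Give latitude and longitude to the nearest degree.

≈ lat 44°, lon 51°

Write both endpoints as unit vectors p₁, p₂ with components (cos φ cos λ, cos φ sin λ, sin φ).
The central angle between the endpoints is δ = arccos(p₁·p₂) ≈ 0.644 rad (36.9°).
Interpolate at f = 3/5 with slerp weights a = sin((1−f)δ)/sin δ ≈ 0.424, b = sin(fδ)/sin δ ≈ 0.628.
p = a·p₁ + b·p₂ ≈ (0.454, 0.557, 0.696); φ = arcsin(p_z) ≈ 44.07°, λ = atan2(p_y, p_x) ≈ 50.84°.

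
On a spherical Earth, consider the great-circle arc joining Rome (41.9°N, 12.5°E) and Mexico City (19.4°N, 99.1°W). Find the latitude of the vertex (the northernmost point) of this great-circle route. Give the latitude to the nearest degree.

≈ 49°N

The great circle lies in the plane with unit normal n̂ = (p₁ × p₂)/|p₁ × p₂|.
Here n̂_z ≈ -0.653; the vertex latitude is φ_max = arccos|n̂_z| ≈ 49.2°.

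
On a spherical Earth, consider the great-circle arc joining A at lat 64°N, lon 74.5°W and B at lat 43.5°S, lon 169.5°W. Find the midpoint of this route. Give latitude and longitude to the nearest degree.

≈ lat 14°N, lon 137°W

The haversine formula gives a central angle δ ≈ 2.274 rad (130.3°) between the endpoints.
Interpolate at f = 1/2 with slerp weights a = sin((1−f)δ)/sin δ ≈ 1.189, b = sin(fδ)/sin δ ≈ 1.189.
p = a·p₁ + b·p₂ ≈ (-0.709, -0.660, 0.250); φ = arcsin(p_z) ≈ 14.49°, λ = atan2(p_y, p_x) ≈ -137.06°.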